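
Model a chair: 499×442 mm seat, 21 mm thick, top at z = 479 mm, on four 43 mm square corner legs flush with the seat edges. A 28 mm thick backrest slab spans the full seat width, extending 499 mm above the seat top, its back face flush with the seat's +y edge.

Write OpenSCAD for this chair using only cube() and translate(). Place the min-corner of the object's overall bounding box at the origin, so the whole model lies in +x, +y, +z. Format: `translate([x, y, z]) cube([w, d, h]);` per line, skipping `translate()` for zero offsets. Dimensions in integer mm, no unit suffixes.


// leg_h = 479 - 21 = 458
translate([0, 0, 458]) cube([499, 442, 21]);
cube([43, 43, 458]);
translate([456, 0, 0]) cube([43, 43, 458]);
translate([0, 399, 0]) cube([43, 43, 458]);
translate([456, 399, 0]) cube([43, 43, 458]);
translate([0, 414, 479]) cube([499, 28, 499]);


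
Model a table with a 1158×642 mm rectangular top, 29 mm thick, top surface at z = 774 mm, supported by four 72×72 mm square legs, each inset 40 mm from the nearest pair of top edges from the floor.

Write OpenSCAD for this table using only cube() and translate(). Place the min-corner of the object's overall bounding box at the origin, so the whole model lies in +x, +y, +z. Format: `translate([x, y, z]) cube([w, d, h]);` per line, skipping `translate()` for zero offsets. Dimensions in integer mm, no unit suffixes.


translate([0, 0, 745]) cube([1158, 642, 29]);
translate([40, 40, 0]) cube([72, 72, 745]);
translate([1046, 40, 0]) cube([72, 72, 745]);
translate([40, 530, 0]) cube([72, 72, 745]);
translate([1046, 530, 0]) cube([72, 72, 745]);


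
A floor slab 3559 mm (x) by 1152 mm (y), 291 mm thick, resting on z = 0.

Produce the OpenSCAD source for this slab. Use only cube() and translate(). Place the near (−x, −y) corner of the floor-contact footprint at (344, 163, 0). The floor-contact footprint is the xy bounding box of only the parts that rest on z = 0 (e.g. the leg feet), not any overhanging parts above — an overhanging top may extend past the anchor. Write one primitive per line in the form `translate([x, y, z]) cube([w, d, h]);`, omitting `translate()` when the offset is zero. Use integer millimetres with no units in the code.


translate([344, 163, 0]) cube([3559, 1152, 291]);


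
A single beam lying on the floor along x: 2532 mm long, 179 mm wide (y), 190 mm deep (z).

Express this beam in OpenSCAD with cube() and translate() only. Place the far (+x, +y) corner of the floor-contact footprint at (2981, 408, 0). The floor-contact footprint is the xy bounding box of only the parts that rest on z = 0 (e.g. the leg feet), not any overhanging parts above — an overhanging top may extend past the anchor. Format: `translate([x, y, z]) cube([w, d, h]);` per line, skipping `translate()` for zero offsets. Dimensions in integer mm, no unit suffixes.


translate([449, 229, 0]) cube([2532, 179, 190]);


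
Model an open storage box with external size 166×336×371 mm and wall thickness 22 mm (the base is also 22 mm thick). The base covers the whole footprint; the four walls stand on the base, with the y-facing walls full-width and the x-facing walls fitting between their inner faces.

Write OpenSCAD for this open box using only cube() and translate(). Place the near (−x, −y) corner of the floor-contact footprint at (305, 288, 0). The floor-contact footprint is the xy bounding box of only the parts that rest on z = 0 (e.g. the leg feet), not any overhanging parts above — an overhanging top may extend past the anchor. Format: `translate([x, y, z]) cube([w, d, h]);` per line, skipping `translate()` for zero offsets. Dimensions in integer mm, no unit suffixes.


translate([305, 288, 0]) cube([166, 336, 22]);
translate([305, 288, 22]) cube([166, 22, 349]);
translate([305, 602, 22]) cube([166, 22, 349]);
translate([305, 310, 22]) cube([22, 292, 349]);
translate([449, 310, 22]) cube([22, 292, 349]);


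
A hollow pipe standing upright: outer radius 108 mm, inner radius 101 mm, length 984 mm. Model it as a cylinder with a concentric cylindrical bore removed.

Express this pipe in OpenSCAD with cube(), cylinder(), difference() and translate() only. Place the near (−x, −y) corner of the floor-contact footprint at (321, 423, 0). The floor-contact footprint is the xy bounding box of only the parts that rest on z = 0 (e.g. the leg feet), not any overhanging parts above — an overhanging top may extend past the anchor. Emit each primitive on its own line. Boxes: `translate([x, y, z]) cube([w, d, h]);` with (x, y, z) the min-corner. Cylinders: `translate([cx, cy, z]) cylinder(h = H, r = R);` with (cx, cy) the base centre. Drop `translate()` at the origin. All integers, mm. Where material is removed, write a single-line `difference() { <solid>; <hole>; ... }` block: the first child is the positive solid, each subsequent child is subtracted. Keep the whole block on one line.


difference() { translate([429, 531, 0]) cylinder(h = 984, r = 108); translate([429, 531, 0]) cylinder(h = 984, r = 101); }


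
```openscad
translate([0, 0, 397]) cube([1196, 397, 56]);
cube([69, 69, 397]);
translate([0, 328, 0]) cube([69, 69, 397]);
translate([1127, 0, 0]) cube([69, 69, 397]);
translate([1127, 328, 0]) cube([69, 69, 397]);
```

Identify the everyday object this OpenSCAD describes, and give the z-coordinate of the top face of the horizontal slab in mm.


A bench. The seat-top height is 453 mm.

A long slab on four corner posts — a bench. The slab sits at z = 397 with thickness 56, so the top is 397 + 56 = 453 mm.


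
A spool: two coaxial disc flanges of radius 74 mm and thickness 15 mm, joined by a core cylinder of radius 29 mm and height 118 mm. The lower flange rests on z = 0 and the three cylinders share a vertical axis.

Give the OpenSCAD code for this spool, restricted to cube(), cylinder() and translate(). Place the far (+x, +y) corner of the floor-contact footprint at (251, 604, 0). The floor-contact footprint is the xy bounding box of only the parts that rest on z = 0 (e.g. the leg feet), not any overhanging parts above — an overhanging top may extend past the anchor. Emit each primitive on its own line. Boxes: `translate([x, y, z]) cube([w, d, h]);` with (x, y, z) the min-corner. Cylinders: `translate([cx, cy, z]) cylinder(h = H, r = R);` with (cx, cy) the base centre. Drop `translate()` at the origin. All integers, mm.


translate([177, 530, 0]) cylinder(h = 15, r = 74);
translate([177, 530, 15]) cylinder(h = 118, r = 29);
translate([177, 530, 133]) cylinder(h = 15, r = 74);


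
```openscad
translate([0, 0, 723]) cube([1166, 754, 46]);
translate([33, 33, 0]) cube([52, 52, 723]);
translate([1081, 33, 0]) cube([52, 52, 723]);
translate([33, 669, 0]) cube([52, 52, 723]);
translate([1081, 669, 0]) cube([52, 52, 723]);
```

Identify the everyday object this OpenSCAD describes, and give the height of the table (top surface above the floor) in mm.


A table. The table height is 769 mm.

A 1166×754×46 slab sits at z = 723 on four 52 mm square posts — a table. The top surface is at 723 + 46 = 769 mm.


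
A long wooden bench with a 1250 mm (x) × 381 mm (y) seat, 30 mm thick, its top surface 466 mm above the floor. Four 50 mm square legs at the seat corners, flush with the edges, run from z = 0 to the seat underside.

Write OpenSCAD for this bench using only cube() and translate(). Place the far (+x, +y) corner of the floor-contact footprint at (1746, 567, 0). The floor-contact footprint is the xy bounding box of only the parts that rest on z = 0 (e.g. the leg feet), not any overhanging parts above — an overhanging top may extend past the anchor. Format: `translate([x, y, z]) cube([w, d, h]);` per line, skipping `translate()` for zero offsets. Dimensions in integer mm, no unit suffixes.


// leg_h = 466 − 30 = 436
translate([496, 186, 436]) cube([1250, 381, 30]);
translate([496, 186, 0]) cube([50, 50, 436]);
translate([496, 517, 0]) cube([50, 50, 436]);
translate([1696, 186, 0]) cube([50, 50, 436]);
translate([1696, 517, 0]) cube([50, 50, 436]);


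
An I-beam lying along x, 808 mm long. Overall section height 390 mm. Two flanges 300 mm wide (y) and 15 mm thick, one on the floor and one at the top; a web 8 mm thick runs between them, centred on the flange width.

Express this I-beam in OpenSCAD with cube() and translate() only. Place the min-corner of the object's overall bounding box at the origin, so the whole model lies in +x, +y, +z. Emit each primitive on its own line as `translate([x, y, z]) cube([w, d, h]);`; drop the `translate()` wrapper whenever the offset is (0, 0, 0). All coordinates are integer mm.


cube([808, 300, 15]);
translate([0, 146, 15]) cube([808, 8, 360]);
translate([0, 0, 375]) cube([808, 300, 15]);


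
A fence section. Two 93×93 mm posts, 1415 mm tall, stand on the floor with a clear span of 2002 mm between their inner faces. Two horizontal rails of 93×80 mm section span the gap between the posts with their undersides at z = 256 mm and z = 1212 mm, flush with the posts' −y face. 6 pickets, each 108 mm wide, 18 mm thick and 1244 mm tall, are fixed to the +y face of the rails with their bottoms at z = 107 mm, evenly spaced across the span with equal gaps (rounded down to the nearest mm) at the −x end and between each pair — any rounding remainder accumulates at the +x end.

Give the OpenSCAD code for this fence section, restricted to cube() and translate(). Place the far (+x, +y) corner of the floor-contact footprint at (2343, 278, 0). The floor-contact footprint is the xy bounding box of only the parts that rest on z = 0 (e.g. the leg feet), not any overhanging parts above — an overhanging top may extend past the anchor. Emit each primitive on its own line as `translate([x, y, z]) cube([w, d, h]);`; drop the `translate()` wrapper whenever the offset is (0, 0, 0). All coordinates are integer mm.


translate([155, 185, 0]) cube([93, 93, 1415]);
translate([2250, 185, 0]) cube([93, 93, 1415]);
translate([248, 185, 256]) cube([2002, 93, 80]);
translate([248, 185, 1212]) cube([2002, 93, 80]);
translate([441, 278, 107]) cube([108, 18, 1244]);
translate([742, 278, 107]) cube([108, 18, 1244]);
translate([1043, 278, 107]) cube([108, 18, 1244]);
translate([1344, 278, 107]) cube([108, 18, 1244]);
translate([1645, 278, 107]) cube([108, 18, 1244]);
translate([1946, 278, 107]) cube([108, 18, 1244]);


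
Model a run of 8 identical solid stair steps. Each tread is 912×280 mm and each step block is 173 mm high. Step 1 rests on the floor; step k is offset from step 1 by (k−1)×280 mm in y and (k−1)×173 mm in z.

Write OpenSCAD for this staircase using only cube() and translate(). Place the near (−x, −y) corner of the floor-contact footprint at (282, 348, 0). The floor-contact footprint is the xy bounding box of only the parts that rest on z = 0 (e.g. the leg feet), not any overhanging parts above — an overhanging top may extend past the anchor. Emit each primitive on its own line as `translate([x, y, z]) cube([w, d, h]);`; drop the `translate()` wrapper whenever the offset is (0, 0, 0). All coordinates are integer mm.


translate([282, 348, 0]) cube([912, 280, 173]);
translate([282, 628, 173]) cube([912, 280, 173]);
translate([282, 908, 346]) cube([912, 280, 173]);
translate([282, 1188, 519]) cube([912, 280, 173]);
translate([282, 1468, 692]) cube([912, 280, 173]);
translate([282, 1748, 865]) cube([912, 280, 173]);
translate([282, 2028, 1038]) cube([912, 280, 173]);
translate([282, 2308, 1211]) cube([912, 280, 173]);


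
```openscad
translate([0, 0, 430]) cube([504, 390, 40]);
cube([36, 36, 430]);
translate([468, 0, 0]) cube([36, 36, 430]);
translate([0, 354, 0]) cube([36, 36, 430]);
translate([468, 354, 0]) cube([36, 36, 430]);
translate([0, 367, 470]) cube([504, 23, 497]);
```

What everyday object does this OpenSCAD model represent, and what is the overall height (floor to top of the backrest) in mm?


A chair. The overall height is 967 mm.

A slab on four corner posts with a tall panel at the back — a chair. The seat slab sits at z = 430 with thickness 40, and the 497 mm backrest starts at the seat top, so the overall height is 430 + 40 + 497 = 967 mm.


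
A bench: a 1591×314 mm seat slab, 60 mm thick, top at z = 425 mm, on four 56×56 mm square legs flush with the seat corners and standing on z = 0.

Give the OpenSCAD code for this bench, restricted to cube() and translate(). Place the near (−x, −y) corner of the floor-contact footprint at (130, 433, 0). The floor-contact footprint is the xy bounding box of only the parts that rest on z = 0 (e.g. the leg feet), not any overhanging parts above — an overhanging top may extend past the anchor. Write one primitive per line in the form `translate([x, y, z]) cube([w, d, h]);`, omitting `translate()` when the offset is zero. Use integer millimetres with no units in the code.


// leg_h = 425 − 60 = 365
translate([130, 433, 365]) cube([1591, 314, 60]);
translate([130, 433, 0]) cube([56, 56, 365]);
translate([130, 691, 0]) cube([56, 56, 365]);
translate([1665, 433, 0]) cube([56, 56, 365]);
translate([1665, 691, 0]) cube([56, 56, 365]);


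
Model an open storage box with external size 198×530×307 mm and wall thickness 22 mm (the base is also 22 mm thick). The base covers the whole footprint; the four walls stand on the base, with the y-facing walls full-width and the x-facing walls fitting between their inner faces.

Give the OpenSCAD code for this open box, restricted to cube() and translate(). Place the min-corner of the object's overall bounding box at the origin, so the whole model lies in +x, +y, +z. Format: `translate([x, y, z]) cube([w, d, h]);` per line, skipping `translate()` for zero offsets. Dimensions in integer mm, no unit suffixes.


cube([198, 530, 22]);
translate([0, 0, 22]) cube([198, 22, 285]);
translate([0, 508, 22]) cube([198, 22, 285]);
translate([0, 22, 22]) cube([22, 486, 285]);
translate([176, 22, 22]) cube([22, 486, 285]);


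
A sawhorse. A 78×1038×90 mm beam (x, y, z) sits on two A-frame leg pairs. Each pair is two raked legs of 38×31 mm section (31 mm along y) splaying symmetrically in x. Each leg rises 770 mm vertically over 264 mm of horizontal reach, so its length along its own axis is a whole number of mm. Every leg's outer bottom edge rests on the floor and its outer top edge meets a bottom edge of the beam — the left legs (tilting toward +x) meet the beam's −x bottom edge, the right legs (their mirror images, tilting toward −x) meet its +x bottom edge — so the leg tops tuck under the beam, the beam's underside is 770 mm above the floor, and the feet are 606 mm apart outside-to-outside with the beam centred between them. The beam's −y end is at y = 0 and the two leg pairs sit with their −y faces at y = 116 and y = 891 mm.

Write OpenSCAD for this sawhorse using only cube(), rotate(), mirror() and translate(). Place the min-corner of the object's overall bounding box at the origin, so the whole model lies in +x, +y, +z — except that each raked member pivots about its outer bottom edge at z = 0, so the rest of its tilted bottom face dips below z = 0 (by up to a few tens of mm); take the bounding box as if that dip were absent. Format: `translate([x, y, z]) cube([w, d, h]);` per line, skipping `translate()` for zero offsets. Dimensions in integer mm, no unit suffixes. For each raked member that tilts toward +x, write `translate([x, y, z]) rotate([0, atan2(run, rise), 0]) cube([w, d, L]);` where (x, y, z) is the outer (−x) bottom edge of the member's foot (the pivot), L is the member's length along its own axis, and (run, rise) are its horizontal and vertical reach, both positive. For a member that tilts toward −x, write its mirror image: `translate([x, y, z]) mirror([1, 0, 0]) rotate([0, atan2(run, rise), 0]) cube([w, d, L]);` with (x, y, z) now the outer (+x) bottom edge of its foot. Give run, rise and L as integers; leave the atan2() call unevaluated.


translate([264, 0, 770]) cube([78, 1038, 90]);
translate([0, 116, 0]) rotate([0, atan2(264, 770), 0]) cube([38, 31, 814]);
translate([606, 116, 0]) mirror([1, 0, 0]) rotate([0, atan2(264, 770), 0]) cube([38, 31, 814]);
translate([0, 891, 0]) rotate([0, atan2(264, 770), 0]) cube([38, 31, 814]);
translate([606, 891, 0]) mirror([1, 0, 0]) rotate([0, atan2(264, 770), 0]) cube([38, 31, 814]);


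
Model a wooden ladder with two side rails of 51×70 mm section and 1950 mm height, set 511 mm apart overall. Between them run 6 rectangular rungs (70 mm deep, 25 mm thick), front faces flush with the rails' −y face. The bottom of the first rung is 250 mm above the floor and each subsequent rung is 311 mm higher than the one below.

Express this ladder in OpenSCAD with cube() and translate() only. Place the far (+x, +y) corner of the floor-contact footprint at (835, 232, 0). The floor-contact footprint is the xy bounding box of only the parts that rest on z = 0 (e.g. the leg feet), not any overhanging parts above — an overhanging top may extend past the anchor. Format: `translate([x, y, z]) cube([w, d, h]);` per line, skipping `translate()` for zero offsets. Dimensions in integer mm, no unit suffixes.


translate([324, 162, 0]) cube([51, 70, 1950]);
translate([784, 162, 0]) cube([51, 70, 1950]);
translate([375, 162, 250]) cube([409, 70, 25]);
translate([375, 162, 561]) cube([409, 70, 25]);
translate([375, 162, 872]) cube([409, 70, 25]);
translate([375, 162, 1183]) cube([409, 70, 25]);
translate([375, 162, 1494]) cube([409, 70, 25]);
translate([375, 162, 1805]) cube([409, 70, 25]);


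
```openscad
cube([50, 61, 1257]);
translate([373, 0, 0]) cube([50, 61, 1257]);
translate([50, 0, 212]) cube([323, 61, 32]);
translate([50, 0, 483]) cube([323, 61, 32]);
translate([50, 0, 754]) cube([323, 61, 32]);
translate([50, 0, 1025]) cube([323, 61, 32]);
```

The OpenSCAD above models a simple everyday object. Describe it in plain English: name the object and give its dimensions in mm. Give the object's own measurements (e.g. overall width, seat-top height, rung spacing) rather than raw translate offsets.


A straight ladder. Two 50×61 mm vertical rails, 1257 mm tall, stand 423 mm apart (outside-to-outside) with their front faces coplanar on the −y side. 4 rungs, each 61 mm deep and 32 mm tall, span between the inner faces of the rails, front faces flush with the rails. The lowest rung's underside is at z = 212 mm and rungs are spaced 271 mm apart (underside to underside).


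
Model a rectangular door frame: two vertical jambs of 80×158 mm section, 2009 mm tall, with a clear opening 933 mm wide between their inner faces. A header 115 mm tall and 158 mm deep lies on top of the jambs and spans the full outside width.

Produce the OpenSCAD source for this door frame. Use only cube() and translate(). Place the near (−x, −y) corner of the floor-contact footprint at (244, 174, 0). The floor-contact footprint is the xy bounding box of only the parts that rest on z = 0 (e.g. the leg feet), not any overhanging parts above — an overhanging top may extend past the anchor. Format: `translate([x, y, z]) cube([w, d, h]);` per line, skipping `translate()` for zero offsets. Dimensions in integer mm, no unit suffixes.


translate([244, 174, 0]) cube([80, 158, 2009]);
translate([1257, 174, 0]) cube([80, 158, 2009]);
translate([244, 174, 2009]) cube([1093, 158, 115]);


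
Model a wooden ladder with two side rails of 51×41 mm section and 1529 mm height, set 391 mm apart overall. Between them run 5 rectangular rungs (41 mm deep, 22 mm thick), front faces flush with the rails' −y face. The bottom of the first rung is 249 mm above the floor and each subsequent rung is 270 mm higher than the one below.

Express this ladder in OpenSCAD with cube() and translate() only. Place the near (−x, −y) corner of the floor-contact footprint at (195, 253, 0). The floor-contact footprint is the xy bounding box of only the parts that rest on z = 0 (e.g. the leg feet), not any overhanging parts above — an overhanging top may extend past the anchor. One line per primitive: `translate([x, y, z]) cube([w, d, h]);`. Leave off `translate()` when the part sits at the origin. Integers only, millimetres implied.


// rung span = 391 - 2*51 = 289
// rung[k] z = 249 + k*270
translate([195, 253, 0]) cube([51, 41, 1529]);
translate([535, 253, 0]) cube([51, 41, 1529]);
translate([246, 253, 249]) cube([289, 41, 22]);
translate([246, 253, 519]) cube([289, 41, 22]);
translate([246, 253, 789]) cube([289, 41, 22]);
translate([246, 253, 1059]) cube([289, 41, 22]);
translate([246, 253, 1329]) cube([289, 41, 22]);


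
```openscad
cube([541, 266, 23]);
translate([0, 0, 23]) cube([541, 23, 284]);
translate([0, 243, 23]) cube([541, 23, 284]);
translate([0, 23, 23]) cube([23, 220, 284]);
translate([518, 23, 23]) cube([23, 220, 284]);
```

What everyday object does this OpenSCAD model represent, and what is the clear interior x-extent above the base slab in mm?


An open box. The internal width is 495 mm.

A 541×266 base slab with four walls standing on it — an open box. The base is 541 mm wide and the walls are 23 mm thick, so the internal width is 541 − 2 × 23 = 495 mm.


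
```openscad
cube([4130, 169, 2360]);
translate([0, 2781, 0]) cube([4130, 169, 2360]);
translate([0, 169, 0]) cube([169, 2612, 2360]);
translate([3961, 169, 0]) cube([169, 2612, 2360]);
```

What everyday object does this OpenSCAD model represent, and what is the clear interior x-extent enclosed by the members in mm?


A house (or room) frame. The interior width is 3792 mm.

Four 2360 mm walls enclosing a rectangle with no floor or roof — a room or house frame. Outside width is 4130 mm and wall thickness is 169 mm, so the interior width is 4130 − 2 × 169 = 3792 mm.


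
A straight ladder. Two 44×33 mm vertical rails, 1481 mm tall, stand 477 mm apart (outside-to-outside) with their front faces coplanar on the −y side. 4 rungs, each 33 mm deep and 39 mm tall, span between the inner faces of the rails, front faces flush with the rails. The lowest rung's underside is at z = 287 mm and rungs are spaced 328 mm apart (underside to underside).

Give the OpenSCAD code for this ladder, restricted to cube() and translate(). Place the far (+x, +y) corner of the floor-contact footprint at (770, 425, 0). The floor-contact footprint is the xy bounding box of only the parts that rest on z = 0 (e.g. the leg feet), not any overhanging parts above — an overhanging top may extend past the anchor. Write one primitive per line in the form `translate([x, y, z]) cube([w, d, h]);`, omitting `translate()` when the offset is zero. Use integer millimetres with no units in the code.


translate([293, 392, 0]) cube([44, 33, 1481]);
translate([726, 392, 0]) cube([44, 33, 1481]);
translate([337, 392, 287]) cube([389, 33, 39]);
translate([337, 392, 615]) cube([389, 33, 39]);
translate([337, 392, 943]) cube([389, 33, 39]);
translate([337, 392, 1271]) cube([389, 33, 39]);


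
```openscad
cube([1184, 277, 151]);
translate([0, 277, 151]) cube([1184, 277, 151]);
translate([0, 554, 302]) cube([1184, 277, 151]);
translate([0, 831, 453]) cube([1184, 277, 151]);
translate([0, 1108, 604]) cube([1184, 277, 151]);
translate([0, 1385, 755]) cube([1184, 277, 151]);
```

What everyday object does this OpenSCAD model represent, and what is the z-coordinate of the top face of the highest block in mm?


A staircase. The total rise is 906 mm.

6 identical blocks, each offset up and back from the previous — a staircase. Each step is 151 mm tall and there are 6 of them, so the total rise is 6 × 151 = 906 mm.


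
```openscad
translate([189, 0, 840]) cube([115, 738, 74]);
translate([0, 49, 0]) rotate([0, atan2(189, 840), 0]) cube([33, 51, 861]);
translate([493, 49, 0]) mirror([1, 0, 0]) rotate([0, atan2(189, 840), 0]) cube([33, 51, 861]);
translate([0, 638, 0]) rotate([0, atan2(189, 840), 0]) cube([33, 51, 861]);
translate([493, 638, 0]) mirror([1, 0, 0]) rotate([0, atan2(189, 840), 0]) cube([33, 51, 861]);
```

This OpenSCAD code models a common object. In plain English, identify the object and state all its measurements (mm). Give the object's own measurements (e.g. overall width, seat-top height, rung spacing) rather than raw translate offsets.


A sawhorse. A 115×738×74 mm beam (x, y, z) sits on two A-frame leg pairs. Each pair is two raked legs of 33×51 mm section (51 mm along y) splaying symmetrically in x. Each leg rises 840 mm vertically over 189 mm of horizontal reach and is 861 mm long along its own axis. Every leg's outer bottom edge rests on the floor and its outer top edge meets a bottom edge of the beam — the left legs (tilting toward +x) meet the beam's −x bottom edge, the right legs (their mirror images, tilting toward −x) meet its +x bottom edge — so the leg tops tuck under the beam, the beam's underside is 840 mm above the floor, and the feet are 493 mm apart outside-to-outside with the beam centred between them. The two leg pairs are set in 49 mm from either end of the beam.


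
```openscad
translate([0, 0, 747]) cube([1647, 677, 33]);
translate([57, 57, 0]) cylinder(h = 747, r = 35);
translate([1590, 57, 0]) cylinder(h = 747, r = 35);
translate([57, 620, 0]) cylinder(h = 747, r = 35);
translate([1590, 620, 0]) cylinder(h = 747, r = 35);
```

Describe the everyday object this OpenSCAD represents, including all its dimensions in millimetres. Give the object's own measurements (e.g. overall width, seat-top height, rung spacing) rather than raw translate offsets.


A rectangular dining table. The top is 1647×677×33 mm with its upper surface at z = 780 mm. It stands on four round legs of 70 mm diameter, each leg's bounding box inset 22 mm from the nearest pair of top edges, running from the floor to the underside of the top.


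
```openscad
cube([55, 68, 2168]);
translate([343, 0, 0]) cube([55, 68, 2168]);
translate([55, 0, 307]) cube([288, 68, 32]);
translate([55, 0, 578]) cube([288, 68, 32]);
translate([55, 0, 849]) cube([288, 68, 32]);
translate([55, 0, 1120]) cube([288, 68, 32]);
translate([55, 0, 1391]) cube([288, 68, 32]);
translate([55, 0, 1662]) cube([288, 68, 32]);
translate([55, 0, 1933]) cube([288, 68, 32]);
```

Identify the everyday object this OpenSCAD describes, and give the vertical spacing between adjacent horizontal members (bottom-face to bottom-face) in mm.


A ladder. The rung spacing is 271 mm.

Two tall 55×68 posts with 7 short bars between them — a ladder. Adjacent rungs sit at z = 307 and z = 578, so the spacing is 578 − 307 = 271 mm.


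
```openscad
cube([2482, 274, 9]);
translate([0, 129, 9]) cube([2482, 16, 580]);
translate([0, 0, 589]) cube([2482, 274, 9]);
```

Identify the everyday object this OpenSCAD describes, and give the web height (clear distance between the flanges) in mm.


An I-beam. The web height is 580 mm.

Two wide flanges with a thin centred web — an I-beam. Overall 598 mm minus two 9 mm flanges gives a web of 598 − 2·9 = 580 mm.


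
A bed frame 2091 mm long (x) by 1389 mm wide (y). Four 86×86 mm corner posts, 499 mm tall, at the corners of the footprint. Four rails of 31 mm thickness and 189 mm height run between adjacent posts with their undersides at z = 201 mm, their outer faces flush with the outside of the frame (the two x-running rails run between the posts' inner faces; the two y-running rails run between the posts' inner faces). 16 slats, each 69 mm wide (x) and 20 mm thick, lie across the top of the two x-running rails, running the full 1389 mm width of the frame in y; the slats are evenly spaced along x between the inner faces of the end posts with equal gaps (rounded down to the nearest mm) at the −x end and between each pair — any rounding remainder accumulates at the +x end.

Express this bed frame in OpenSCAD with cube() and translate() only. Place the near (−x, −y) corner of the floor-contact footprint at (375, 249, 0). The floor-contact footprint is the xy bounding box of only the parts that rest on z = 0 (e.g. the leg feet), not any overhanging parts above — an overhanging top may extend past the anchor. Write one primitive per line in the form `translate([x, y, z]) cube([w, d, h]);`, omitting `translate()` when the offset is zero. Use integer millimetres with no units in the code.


// slat z = rail_z + rail_h = 201 + 189 = 390
// slat gap = ⌊(1919 − 16·69) / 17⌋ = 47
translate([375, 249, 0]) cube([86, 86, 499]);
translate([375, 1552, 0]) cube([86, 86, 499]);
translate([2380, 249, 0]) cube([86, 86, 499]);
translate([2380, 1552, 0]) cube([86, 86, 499]);
translate([461, 249, 201]) cube([1919, 31, 189]);
translate([461, 1607, 201]) cube([1919, 31, 189]);
translate([375, 335, 201]) cube([31, 1217, 189]);
translate([2435, 335, 201]) cube([31, 1217, 189]);
translate([508, 249, 390]) cube([69, 1389, 20]);
translate([624, 249, 390]) cube([69, 1389, 20]);
translate([740, 249, 390]) cube([69, 1389, 20]);
translate([856, 249, 390]) cube([69, 1389, 20]);
translate([972, 249, 390]) cube([69, 1389, 20]);
translate([1088, 249, 390]) cube([69, 1389, 20]);
translate([1204, 249, 390]) cube([69, 1389, 20]);
translate([1320, 249, 390]) cube([69, 1389, 20]);
translate([1436, 249, 390]) cube([69, 1389, 20]);
translate([1552, 249, 390]) cube([69, 1389, 20]);
translate([1668, 249, 390]) cube([69, 1389, 20]);
translate([1784, 249, 390]) cube([69, 1389, 20]);
translate([1900, 249, 390]) cube([69, 1389, 20]);
translate([2016, 249, 390]) cube([69, 1389, 20]);
translate([2132, 249, 390]) cube([69, 1389, 20]);
translate([2248, 249, 390]) cube([69, 1389, 20]);


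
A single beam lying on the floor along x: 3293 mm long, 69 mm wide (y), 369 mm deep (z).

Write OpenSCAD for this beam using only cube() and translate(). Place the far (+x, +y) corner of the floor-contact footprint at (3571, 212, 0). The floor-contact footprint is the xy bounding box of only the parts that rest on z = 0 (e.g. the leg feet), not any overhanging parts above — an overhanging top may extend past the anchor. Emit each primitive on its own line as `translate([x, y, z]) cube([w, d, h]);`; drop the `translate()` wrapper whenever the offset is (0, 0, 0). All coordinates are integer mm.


translate([278, 143, 0]) cube([3293, 69, 369]);


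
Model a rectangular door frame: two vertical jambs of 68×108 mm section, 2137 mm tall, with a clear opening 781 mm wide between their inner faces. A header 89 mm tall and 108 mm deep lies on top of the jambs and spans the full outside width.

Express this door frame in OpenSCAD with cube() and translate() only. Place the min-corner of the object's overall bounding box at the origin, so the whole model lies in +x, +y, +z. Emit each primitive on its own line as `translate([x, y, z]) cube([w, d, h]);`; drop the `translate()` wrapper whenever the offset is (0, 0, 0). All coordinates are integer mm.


cube([68, 108, 2137]);
translate([849, 0, 0]) cube([68, 108, 2137]);
translate([0, 0, 2137]) cube([917, 108, 89]);


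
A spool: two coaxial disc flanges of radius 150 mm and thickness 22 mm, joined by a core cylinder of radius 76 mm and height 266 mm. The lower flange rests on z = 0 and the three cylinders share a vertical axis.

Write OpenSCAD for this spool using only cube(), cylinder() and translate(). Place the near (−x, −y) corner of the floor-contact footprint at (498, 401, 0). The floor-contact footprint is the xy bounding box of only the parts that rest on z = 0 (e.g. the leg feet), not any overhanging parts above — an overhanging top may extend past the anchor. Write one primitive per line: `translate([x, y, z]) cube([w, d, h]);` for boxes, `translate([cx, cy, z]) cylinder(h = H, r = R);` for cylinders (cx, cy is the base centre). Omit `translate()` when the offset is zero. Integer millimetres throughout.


translate([648, 551, 0]) cylinder(h = 22, r = 150);
translate([648, 551, 22]) cylinder(h = 266, r = 76);
translate([648, 551, 288]) cylinder(h = 22, r = 150);


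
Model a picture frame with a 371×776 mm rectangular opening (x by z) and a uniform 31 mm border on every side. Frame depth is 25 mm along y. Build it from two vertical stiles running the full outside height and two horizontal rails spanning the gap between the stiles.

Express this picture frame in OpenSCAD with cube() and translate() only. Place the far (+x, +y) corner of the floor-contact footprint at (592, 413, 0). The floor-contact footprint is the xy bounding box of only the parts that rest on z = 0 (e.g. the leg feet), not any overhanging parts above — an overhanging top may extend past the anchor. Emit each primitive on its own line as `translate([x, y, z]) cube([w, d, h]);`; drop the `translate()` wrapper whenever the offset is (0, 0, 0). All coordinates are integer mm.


translate([159, 388, 0]) cube([31, 25, 838]);
translate([561, 388, 0]) cube([31, 25, 838]);
translate([190, 388, 0]) cube([371, 25, 31]);
translate([190, 388, 807]) cube([371, 25, 31]);


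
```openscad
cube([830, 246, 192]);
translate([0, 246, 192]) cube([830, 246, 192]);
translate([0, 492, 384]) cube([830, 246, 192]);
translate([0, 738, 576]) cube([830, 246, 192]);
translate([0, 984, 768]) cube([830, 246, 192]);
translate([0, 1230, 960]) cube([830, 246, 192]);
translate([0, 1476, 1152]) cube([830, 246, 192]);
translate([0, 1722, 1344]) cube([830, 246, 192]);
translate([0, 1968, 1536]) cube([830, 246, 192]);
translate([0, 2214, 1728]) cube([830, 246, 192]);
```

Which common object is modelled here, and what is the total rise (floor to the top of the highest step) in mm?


A staircase. The total rise is 1920 mm.

10 identical blocks, each offset up and back from the previous — a staircase. Each step is 192 mm tall and there are 10 of them, so the total rise is 10 × 192 = 1920 mm.


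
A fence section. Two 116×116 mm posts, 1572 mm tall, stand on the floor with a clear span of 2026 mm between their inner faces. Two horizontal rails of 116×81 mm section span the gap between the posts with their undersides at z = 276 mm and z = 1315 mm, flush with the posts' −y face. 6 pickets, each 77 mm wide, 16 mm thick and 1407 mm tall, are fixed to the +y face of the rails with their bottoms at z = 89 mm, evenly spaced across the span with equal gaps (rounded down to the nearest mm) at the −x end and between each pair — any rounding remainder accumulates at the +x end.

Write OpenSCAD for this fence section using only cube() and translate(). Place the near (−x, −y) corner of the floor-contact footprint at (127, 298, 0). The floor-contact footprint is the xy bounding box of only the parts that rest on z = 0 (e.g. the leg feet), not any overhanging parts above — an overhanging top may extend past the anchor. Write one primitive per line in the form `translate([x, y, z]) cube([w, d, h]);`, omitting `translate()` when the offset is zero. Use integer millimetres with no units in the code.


translate([127, 298, 0]) cube([116, 116, 1572]);
translate([2269, 298, 0]) cube([116, 116, 1572]);
translate([243, 298, 276]) cube([2026, 116, 81]);
translate([243, 298, 1315]) cube([2026, 116, 81]);
translate([466, 414, 89]) cube([77, 16, 1407]);
translate([766, 414, 89]) cube([77, 16, 1407]);
translate([1066, 414, 89]) cube([77, 16, 1407]);
translate([1366, 414, 89]) cube([77, 16, 1407]);
translate([1666, 414, 89]) cube([77, 16, 1407]);
translate([1966, 414, 89]) cube([77, 16, 1407]);


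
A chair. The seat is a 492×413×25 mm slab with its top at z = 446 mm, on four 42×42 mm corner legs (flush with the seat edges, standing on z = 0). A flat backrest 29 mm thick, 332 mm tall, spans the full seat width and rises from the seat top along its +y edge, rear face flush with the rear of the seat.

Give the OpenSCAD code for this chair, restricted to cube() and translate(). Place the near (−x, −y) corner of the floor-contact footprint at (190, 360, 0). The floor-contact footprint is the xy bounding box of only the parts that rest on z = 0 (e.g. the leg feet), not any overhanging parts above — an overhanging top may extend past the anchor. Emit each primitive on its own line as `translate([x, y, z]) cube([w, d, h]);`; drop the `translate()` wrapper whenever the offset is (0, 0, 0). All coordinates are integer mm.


translate([190, 360, 421]) cube([492, 413, 25]);
translate([190, 360, 0]) cube([42, 42, 421]);
translate([640, 360, 0]) cube([42, 42, 421]);
translate([190, 731, 0]) cube([42, 42, 421]);
translate([640, 731, 0]) cube([42, 42, 421]);
translate([190, 744, 446]) cube([492, 29, 332]);


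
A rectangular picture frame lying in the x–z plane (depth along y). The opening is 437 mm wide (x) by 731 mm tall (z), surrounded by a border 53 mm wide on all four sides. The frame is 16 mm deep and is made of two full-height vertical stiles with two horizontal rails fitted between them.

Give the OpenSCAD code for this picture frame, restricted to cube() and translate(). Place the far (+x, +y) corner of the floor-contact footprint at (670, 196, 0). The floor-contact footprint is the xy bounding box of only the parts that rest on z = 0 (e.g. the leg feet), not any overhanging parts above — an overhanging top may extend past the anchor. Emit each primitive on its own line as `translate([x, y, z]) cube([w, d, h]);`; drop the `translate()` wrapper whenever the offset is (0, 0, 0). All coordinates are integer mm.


translate([127, 180, 0]) cube([53, 16, 837]);
translate([617, 180, 0]) cube([53, 16, 837]);
translate([180, 180, 0]) cube([437, 16, 53]);
translate([180, 180, 784]) cube([437, 16, 53]);


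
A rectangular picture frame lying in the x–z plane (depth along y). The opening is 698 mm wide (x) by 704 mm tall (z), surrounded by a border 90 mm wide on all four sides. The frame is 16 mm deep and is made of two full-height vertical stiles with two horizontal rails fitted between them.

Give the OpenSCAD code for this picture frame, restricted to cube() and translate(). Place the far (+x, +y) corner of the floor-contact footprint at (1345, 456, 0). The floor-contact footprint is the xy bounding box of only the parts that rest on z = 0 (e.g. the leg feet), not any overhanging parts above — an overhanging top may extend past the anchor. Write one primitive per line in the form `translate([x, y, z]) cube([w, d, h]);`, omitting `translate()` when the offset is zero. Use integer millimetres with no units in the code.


translate([467, 440, 0]) cube([90, 16, 884]);
translate([1255, 440, 0]) cube([90, 16, 884]);
translate([557, 440, 0]) cube([698, 16, 90]);
translate([557, 440, 794]) cube([698, 16, 90]);


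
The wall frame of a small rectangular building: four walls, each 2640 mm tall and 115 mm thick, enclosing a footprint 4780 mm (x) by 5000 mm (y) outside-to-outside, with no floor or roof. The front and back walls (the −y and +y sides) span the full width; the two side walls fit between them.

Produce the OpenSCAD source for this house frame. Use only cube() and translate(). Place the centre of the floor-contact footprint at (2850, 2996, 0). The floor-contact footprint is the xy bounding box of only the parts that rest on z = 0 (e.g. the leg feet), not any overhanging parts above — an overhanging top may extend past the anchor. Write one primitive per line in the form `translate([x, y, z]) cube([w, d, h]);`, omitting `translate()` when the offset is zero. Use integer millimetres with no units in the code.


translate([460, 496, 0]) cube([4780, 115, 2640]);
translate([460, 5381, 0]) cube([4780, 115, 2640]);
translate([460, 611, 0]) cube([115, 4770, 2640]);
translate([5125, 611, 0]) cube([115, 4770, 2640]);


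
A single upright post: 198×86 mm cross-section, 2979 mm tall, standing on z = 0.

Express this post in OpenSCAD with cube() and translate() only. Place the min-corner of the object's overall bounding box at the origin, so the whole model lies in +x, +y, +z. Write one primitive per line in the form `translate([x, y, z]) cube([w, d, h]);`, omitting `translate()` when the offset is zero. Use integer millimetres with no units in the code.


cube([198, 86, 2979]);


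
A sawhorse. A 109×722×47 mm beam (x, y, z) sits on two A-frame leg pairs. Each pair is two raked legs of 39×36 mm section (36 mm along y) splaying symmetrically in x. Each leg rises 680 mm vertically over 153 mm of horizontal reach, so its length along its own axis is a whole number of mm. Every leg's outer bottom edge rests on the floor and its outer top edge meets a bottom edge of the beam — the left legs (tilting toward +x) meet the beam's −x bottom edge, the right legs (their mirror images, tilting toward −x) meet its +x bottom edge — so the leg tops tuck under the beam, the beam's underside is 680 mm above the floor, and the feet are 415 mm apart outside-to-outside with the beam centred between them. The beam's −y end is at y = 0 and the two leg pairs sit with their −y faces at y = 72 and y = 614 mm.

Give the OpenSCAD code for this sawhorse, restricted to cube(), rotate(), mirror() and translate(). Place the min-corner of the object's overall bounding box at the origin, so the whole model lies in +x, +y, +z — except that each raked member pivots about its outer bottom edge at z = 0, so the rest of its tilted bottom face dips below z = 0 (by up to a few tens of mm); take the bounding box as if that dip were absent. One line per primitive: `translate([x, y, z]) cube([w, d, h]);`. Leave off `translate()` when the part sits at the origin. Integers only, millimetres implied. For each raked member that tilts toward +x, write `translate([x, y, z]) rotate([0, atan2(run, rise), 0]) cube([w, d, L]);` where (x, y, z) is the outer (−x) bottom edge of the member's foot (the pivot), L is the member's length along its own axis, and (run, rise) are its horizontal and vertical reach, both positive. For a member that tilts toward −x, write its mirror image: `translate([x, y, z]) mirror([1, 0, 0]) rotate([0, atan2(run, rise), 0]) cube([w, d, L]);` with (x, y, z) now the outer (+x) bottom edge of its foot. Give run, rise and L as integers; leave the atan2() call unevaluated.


// leg length = √(153² + 680²) = 697
// right-leg outer foot x = 2·153 + 109 = 415
// beam min-corner = (153, 0, 680)
translate([153, 0, 680]) cube([109, 722, 47]);
translate([0, 72, 0]) rotate([0, atan2(153, 680), 0]) cube([39, 36, 697]);
translate([415, 72, 0]) mirror([1, 0, 0]) rotate([0, atan2(153, 680), 0]) cube([39, 36, 697]);
translate([0, 614, 0]) rotate([0, atan2(153, 680), 0]) cube([39, 36, 697]);
translate([415, 614, 0]) mirror([1, 0, 0]) rotate([0, atan2(153, 680), 0]) cube([39, 36, 697]);
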